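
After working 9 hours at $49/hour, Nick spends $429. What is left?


Calculate earnings:
9 x $49 = $441
Subtract spending:
$441 - $429 = $12

$12


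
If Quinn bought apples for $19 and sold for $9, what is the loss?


Selling price = $9
Cost price = $19
Loss = cost price - selling price:
Loss = $19 - $9 = $10

$10


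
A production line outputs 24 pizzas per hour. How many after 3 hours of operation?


Production rate: 24 pizzas per hour
Time: 3 hours
Total: 24 x 3 = 72 pizzas

72 pizzas


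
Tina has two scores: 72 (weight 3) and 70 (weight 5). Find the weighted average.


Weighted sum:
3 x 72 + 5 x 70 = 566
Total weight:
3 + 5 = 8
Weighted average:
566 / 8 = 70.75

70.75


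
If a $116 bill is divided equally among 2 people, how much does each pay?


Total bill: $116
Number of people: 2
Each pays: $116 / 2 = $58

$58


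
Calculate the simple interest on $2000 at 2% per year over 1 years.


Use the formula I = P x R x T / 100
P x R x T = 2000 x 2 x 1 = 4000
I = 4000 / 100 = $40

$40


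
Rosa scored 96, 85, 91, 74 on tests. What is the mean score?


Add the scores:
96 + 85 + 91 + 74 = 346
Divide by the number of tests:
346 / 4 = 86.5

86.5


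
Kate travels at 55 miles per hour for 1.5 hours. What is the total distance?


Use the formula: distance = speed x time
Speed = 55 mph, Time = 1.5 hours
55 x 1.5 = 82.5 miles

82.5 miles


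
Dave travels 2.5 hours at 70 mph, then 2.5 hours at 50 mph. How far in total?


Leg 1 distance:
70 x 2.5 = 175 miles
Leg 2 distance:
50 x 2.5 = 125 miles
Total distance:
175 + 125 = 300 miles

300 miles


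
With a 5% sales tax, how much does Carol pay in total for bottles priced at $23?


Calculate the tax:
5% of $23 = $1.15
Add tax to price:
$23 + $1.15 = $24.15

$24.15


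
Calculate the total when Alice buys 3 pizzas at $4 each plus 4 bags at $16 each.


Cost of pizzas:
3 x $4 = $12
Cost of bags:
4 x $16 = $64
Add both:
$12 + $64 = $76

$76


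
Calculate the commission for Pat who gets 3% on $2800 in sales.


Convert rate to decimal:
3% = 0.03
Multiply by sales:
$2800 x 0.03 = $84

$84


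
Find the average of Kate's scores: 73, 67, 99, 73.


Add the scores:
73 + 67 + 99 + 73 = 312
Divide by the number of tests:
312 / 4 = 78

78


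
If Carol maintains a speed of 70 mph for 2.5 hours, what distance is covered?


Use the formula: distance = speed x time
Speed = 70 mph, Time = 2.5 hours
70 x 2.5 = 175 miles

175 miles


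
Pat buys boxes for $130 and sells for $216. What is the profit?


Selling price = $216
Cost price = $130
Profit = selling price - cost price:
Profit = $216 - $130 = $86

$86


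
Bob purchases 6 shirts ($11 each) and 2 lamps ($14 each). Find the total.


Cost of shirts:
6 x $11 = $66
Cost of lamps:
2 x $14 = $28
Add both:
$66 + $28 = $94

$94


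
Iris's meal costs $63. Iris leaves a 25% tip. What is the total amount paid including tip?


Calculate the tip:
25% of $63 = $15.75
Add tip to meal cost:
$63 + $15.75 = $78.75

$78.75


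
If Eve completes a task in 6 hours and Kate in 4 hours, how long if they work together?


Eve's rate: 1/6 of the job per hour
Kate's rate: 1/4 of the job per hour
Combined rate: 1/6 + 1/4 = 5/12 per hour
Time = 1 / (5/12) = 12/5 = 2.4 hours

2.4 hours


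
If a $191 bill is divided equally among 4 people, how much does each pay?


Total bill: $191
Number of people: 4
Each pays: $191 / 4 = $47.75

$47.75


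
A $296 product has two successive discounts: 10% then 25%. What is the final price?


First discount:
10% of $296 = $29.60
Price after first discount:
$296 - $29.60 = $266.40
Second discount:
25% of $266.40 = $66.60
Final price:
$266.40 - $66.60 = $199.80

$199.80


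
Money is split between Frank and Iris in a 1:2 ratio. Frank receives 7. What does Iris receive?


Find the multiplier:
7 / 1 = 7
Apply to Iris's share:
2 x 7 = 14

14


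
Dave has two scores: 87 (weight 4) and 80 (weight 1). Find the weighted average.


Weighted sum:
4 x 87 + 1 x 80 = 428
Total weight:
4 + 1 = 5
Weighted average:
428 / 5 = 85.6

85.6


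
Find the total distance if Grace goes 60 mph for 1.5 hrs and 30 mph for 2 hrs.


Leg 1 distance:
60 x 1.5 = 90 miles
Leg 2 distance:
30 x 2 = 60 miles
Total distance:
90 + 60 = 150 miles

150 miles


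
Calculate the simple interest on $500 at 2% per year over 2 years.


Use the formula I = P x R x T / 100
P x R x T = 500 x 2 x 2 = 2000
I = 2000 / 100 = $20

$20


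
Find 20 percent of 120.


Convert percentage to decimal:
20% = 0.2
Multiply:
120 x 0.2 = 24

24


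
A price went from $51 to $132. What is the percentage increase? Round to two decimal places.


Find the absolute change:
|132 - 51| = 81
Divide by original and multiply by 100:
81 / 51 x 100 = 158.8235...% ≈ 158.82%

158.82%


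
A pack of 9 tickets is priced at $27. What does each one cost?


Total cost: $27
Number of items: 9
Unit price: $27 / 9 = $3

$3


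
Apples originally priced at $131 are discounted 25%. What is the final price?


Calculate the discount amount:
25% of $131 = $32.75
Subtract from original:
$131 - $32.75 = $98.25

$98.25


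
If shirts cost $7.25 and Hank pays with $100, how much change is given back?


Start with the amount paid:
$100
Subtract the price:
$100 - $7.25 = $92.75

$92.75


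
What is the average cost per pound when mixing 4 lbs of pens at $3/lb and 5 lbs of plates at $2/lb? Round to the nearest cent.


Cost of pens:
4 x $3 = $12
Cost of plates:
5 x $2 = $10
Total cost: $12 + $10 = $22
Total weight: 9 lbs
Average: $22 / 9 = $2.4444... ≈ $2.44/lb

$2.44/lb


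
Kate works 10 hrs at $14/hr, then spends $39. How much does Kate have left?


Calculate earnings:
10 x $14 = $140
Subtract spending:
$140 - $39 = $101

$101


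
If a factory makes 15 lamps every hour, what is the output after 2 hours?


Production rate: 15 lamps per hour
Time: 2 hours
Total: 15 x 2 = 30 lamps

30 lamps


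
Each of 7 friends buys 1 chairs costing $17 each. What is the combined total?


Cost per person:
1 x $17 = $17
Group total:
7 x $17 = $119

$119


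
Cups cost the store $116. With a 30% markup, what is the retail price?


Calculate the markup amount:
30% of $116 = $34.80
Add to cost:
$116 + $34.80 = $150.80

$150.80


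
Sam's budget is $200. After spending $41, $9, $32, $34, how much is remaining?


Add up expenses:
$41 + $9 + $32 + $34 = $116
Subtract from budget:
$200 - $116 = $84

$84


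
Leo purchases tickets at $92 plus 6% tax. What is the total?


Calculate the tax:
6% of $92 = $5.52
Add tax to price:
$92 + $5.52 = $97.52

$97.52


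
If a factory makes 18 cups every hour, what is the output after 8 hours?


Production rate: 18 cups per hour
Time: 8 hours
Total: 18 x 8 = 144 cups

144 cups


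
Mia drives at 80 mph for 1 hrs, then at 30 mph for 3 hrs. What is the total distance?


Leg 1 distance:
80 x 1 = 80 miles
Leg 2 distance:
30 x 3 = 90 miles
Total distance:
80 + 90 = 170 miles

170 miles


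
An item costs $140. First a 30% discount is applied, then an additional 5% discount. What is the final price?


First discount:
30% of $140 = $42
Price after first discount:
$140 - $42 = $98
Second discount:
5% of $98 = $4.90
Final price:
$98 - $4.90 = $93.10

$93.10


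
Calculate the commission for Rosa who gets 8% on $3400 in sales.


Convert rate to decimal:
8% = 0.08
Multiply by sales:
$3400 x 0.08 = $272

$272


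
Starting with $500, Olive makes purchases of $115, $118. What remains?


Add up expenses:
$115 + $118 = $233
Subtract from budget:
$500 - $233 = $267

$267


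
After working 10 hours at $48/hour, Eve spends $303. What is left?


Calculate earnings:
10 x $48 = $480
Subtract spending:
$480 - $303 = $177

$177


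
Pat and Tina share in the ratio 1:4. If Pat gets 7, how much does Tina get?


Find the multiplier:
7 / 1 = 7
Apply to Tina's share:
4 x 7 = 28

28


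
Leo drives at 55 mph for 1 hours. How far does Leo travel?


Use the formula: distance = speed x time
Speed = 55 mph, Time = 1 hours
55 x 1 = 55 miles

55 miles


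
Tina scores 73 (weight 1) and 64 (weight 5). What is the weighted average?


Weighted sum:
1 x 73 + 5 x 64 = 393
Total weight:
1 + 5 = 6
Weighted average:
393 / 6 = 65.5

65.5


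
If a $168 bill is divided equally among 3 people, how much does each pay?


Total bill: $168
Number of people: 3
Each pays: $168 / 3 = $56

$56


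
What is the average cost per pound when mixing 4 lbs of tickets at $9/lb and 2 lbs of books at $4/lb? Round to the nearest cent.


Cost of tickets:
4 x $9 = $36
Cost of books:
2 x $4 = $8
Total cost: $36 + $8 = $44
Total weight: 6 lbs
Average: $44 / 6 = $7.3333... ≈ $7.33/lb

$7.33/lb


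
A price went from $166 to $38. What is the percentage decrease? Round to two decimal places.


Find the absolute change:
|38 - 166| = 128
Divide by original and multiply by 100:
128 / 166 x 100 = 77.1084...% ≈ 77.11%

77.11%


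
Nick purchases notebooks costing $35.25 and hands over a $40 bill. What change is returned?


Start with the amount paid:
$40
Subtract the price:
$40 - $35.25 = $4.75

$4.75


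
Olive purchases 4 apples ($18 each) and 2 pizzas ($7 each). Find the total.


Cost of apples:
4 x $18 = $72
Cost of pizzas:
2 x $7 = $14
Add both:
$72 + $14 = $86

$86


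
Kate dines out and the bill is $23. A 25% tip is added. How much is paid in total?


Calculate the tip:
25% of $23 = $5.75
Add tip to meal cost:
$23 + $5.75 = $28.75

$28.75


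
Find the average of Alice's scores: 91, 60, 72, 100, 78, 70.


Add the scores:
91 + 60 + 72 + 100 + 78 + 70 = 471
Divide by the number of tests:
471 / 6 = 78.5

78.5


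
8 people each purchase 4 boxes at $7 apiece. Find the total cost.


Cost per person:
4 x $7 = $28
Group total:
8 x $28 = $224

$224


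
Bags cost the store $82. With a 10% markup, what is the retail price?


Calculate the markup amount:
10% of $82 = $8.20
Add to cost:
$82 + $8.20 = $90.20

$90.20


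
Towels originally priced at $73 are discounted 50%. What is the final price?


Calculate the discount amount:
50% of $73 = $36.50
Subtract from original:
$73 - $36.50 = $36.50

$36.50


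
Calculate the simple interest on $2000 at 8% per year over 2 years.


Use the formula I = P x R x T / 100
P x R x T = 2000 x 8 x 2 = 32000
I = 32000 / 100 = $320

$320


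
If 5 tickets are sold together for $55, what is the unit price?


Total cost: $55
Number of items: 5
Unit price: $55 / 5 = $11

$11


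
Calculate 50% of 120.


Convert percentage to decimal:
50% = 0.5
Multiply:
120 x 0.5 = 60

60


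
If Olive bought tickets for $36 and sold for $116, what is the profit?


Selling price = $116
Cost price = $36
Profit = selling price - cost price:
Profit = $116 - $36 = $80

$80


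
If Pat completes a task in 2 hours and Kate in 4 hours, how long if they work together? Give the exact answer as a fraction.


Pat's rate: 1/2 of the job per hour
Kate's rate: 1/4 of the job per hour
Combined rate: 1/2 + 1/4 = 3/4 per hour
Time = 1 / (3/4) = 4/3 hours (≈ 1.33 hours)

4/3 hours


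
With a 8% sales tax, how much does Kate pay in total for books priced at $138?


Calculate the tax:
8% of $138 = $11.04
Add tax to price:
$138 + $11.04 = $149.04

$149.04


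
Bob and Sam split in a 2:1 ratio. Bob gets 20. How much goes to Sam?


Find the multiplier:
20 / 2 = 10
Apply to Sam's share:
1 x 10 = 10

10


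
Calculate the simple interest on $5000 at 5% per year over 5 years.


Use the formula I = P x R x T / 100
P x R x T = 5000 x 5 x 5 = 125000
I = 125000 / 100 = $1250

$1250


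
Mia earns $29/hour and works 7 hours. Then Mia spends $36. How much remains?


Calculate earnings:
7 x $29 = $203
Subtract spending:
$203 - $36 = $167

$167


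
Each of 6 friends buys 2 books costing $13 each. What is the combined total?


Cost per person:
2 x $13 = $26
Group total:
6 x $26 = $156

$156


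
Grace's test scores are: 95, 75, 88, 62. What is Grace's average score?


Add the scores:
95 + 75 + 88 + 62 = 320
Divide by the number of tests:
320 / 4 = 80

80


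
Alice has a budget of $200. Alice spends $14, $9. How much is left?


Add up expenses:
$14 + $9 = $23
Subtract from budget:
$200 - $23 = $177

$177


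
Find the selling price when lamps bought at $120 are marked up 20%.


Calculate the markup amount:
20% of $120 = $24
Add to cost:
$120 + $24 = $144

$144


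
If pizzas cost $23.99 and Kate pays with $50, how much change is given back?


Start with the amount paid:
$50
Subtract the price:
$50 - $23.99 = $26.01

$26.01


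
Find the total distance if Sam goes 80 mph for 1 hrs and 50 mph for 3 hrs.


Leg 1 distance:
80 x 1 = 80 miles
Leg 2 distance:
50 x 3 = 150 miles
Total distance:
80 + 150 = 230 miles

230 miles


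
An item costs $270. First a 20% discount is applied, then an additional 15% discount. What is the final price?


First discount:
20% of $270 = $54
Price after first discount:
$270 - $54 = $216
Second discount:
15% of $216 = $32.40
Final price:
$216 - $32.40 = $183.60

$183.60


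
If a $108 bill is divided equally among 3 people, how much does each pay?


Total bill: $108
Number of people: 3
Each pays: $108 / 3 = $36

$36


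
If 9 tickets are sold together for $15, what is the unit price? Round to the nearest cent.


Total cost: $15
Number of items: 9
Unit price: $15 / 9 = $1.6666... ≈ $1.67

$1.67


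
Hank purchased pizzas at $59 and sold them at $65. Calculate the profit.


Selling price = $65
Cost price = $59
Profit = selling price - cost price:
Profit = $65 - $59 = $6

$6


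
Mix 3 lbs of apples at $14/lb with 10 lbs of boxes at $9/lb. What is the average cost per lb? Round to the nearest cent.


Cost of apples:
3 x $14 = $42
Cost of boxes:
10 x $9 = $90
Total cost: $42 + $90 = $132
Total weight: 13 lbs
Average: $132 / 13 = $10.1538... ≈ $10.15/lb

$10.15/lb


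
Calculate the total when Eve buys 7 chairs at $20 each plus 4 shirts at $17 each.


Cost of chairs:
7 x $20 = $140
Cost of shirts:
4 x $17 = $68
Add both:
$140 + $68 = $208

$208


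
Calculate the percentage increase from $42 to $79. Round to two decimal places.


Find the absolute change:
|79 - 42| = 37
Divide by original and multiply by 100:
37 / 42 x 100 = 88.0952...% ≈ 88.1%

88.1%


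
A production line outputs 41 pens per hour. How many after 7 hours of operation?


Production rate: 41 pens per hour
Time: 7 hours
Total: 41 x 7 = 287 pens

287 pens


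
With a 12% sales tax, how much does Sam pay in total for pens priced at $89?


Calculate the tax:
12% of $89 = $10.68
Add tax to price:
$89 + $10.68 = $99.68

$99.68


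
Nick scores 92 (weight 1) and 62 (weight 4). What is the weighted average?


Weighted sum:
1 x 92 + 4 x 62 = 340
Total weight:
1 + 4 = 5
Weighted average:
340 / 5 = 68

68


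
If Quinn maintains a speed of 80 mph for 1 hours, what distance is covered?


Use the formula: distance = speed x time
Speed = 80 mph, Time = 1 hours
80 x 1 = 80 miles

80 miles


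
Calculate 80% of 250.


Convert percentage to decimal:
80% = 0.8
Multiply:
250 x 0.8 = 200

200


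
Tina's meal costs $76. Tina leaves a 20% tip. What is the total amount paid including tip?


Calculate the tip:
20% of $76 = $15.20
Add tip to meal cost:
$76 + $15.20 = $91.20

$91.20


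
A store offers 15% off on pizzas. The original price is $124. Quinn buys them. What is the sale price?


Calculate the discount amount:
15% of $124 = $18.60
Subtract from original:
$124 - $18.60 = $105.40

$105.40


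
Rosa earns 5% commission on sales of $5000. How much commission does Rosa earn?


Convert rate to decimal:
5% = 0.05
Multiply by sales:
$5000 x 0.05 = $250

$250


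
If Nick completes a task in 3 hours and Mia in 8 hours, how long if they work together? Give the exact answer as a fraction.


Nick's rate: 1/3 of the job per hour
Mia's rate: 1/8 of the job per hour
Combined rate: 1/3 + 1/8 = 11/24 per hour
Time = 1 / (11/24) = 24/11 hours (≈ 2.18 hours)

24/11 hours


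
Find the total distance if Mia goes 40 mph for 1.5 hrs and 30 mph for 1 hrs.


Leg 1 distance:
40 x 1.5 = 60 miles
Leg 2 distance:
30 x 1 = 30 miles
Total distance:
60 + 30 = 90 miles

90 miles


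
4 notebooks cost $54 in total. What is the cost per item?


Total cost: $54
Number of items: 4
Unit price: $54 / 4 = $13.50

$13.50


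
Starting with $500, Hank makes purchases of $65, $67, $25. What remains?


Add up expenses:
$65 + $67 + $25 = $157
Subtract from budget:
$500 - $157 = $343

$343


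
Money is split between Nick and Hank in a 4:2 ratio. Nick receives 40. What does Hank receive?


Find the multiplier:
40 / 4 = 10
Apply to Hank's share:
2 x 10 = 20

20


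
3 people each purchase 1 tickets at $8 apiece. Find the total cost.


Cost per person:
1 x $8 = $8
Group total:
3 x $8 = $24

$24


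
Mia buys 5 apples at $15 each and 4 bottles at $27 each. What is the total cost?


Cost of apples:
5 x $15 = $75
Cost of bottles:
4 x $27 = $108
Add both:
$75 + $108 = $183

$183


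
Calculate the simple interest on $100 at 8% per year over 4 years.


Use the formula I = P x R x T / 100
P x R x T = 100 x 8 x 4 = 3200
I = 3200 / 100 = $32

$32


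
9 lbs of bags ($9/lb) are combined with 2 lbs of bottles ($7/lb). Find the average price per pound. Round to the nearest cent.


Cost of bags:
9 x $9 = $81
Cost of bottles:
2 x $7 = $14
Total cost: $81 + $14 = $95
Total weight: 11 lbs
Average: $95 / 11 = $8.6363... ≈ $8.64/lb

$8.64/lb


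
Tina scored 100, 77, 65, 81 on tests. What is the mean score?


Add the scores:
100 + 77 + 65 + 81 = 323
Divide by the number of tests:
323 / 4 = 80.75

80.75


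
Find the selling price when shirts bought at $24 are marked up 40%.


Calculate the markup amount:
40% of $24 = $9.60
Add to cost:
$24 + $9.60 = $33.60

$33.60


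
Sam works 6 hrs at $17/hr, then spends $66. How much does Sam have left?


Calculate earnings:
6 x $17 = $102
Subtract spending:
$102 - $66 = $36

$36


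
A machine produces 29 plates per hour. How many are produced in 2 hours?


Production rate: 29 plates per hour
Time: 2 hours
Total: 29 x 2 = 58 plates

58 plates


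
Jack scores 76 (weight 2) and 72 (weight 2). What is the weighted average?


Weighted sum:
2 x 76 + 2 x 72 = 296
Total weight:
2 + 2 = 4
Weighted average:
296 / 4 = 74

74


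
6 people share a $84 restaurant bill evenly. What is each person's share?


Total bill: $84
Number of people: 6
Each pays: $84 / 6 = $14

$14


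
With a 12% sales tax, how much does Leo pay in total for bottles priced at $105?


Calculate the tax:
12% of $105 = $12.60
Add tax to price:
$105 + $12.60 = $117.60

$117.60


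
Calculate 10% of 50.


Convert percentage to decimal:
10% = 0.1
Multiply:
50 x 0.1 = 5

5


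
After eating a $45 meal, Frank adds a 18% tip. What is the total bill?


Calculate the tip:
18% of $45 = $8.10
Add tip to meal cost:
$45 + $8.10 = $53.10

$53.10


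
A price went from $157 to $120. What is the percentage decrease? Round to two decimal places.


Find the absolute change:
|120 - 157| = 37
Divide by original and multiply by 100:
37 / 157 x 100 = 23.5668...% ≈ 23.57%

23.57%


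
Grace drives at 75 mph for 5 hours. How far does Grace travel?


Use the formula: distance = speed x time
Speed = 75 mph, Time = 5 hours
75 x 5 = 375 miles

375 miles


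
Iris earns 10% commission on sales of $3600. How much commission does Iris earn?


Convert rate to decimal:
10% = 0.1
Multiply by sales:
$3600 x 0.1 = $360

$360


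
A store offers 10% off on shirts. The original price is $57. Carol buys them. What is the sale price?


Calculate the discount amount:
10% of $57 = $5.70
Subtract from original:
$57 - $5.70 = $51.30

$51.30


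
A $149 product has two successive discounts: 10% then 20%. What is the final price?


First discount:
10% of $149 = $14.90
Price after first discount:
$149 - $14.90 = $134.10
Second discount:
20% of $134.10 = $26.82
Final price:
$134.10 - $26.82 = $107.28

$107.28


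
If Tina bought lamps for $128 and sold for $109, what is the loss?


Selling price = $109
Cost price = $128
Loss = cost price - selling price:
Loss = $128 - $109 = $19

$19


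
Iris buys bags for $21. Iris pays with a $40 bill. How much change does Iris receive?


Start with the amount paid:
$40
Subtract the price:
$40 - $21 = $19

$19


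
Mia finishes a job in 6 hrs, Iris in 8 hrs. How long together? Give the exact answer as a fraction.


Mia's rate: 1/6 of the job per hour
Iris's rate: 1/8 of the job per hour
Combined rate: 1/6 + 1/8 = 7/24 per hour
Time = 1 / (7/24) = 24/7 hours (≈ 3.43 hours)

24/7 hours


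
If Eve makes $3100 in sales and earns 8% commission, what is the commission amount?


Convert rate to decimal:
8% = 0.08
Multiply by sales:
$3100 x 0.08 = $248

$248


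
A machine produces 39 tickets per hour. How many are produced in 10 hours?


Production rate: 39 tickets per hour
Time: 10 hours
Total: 39 x 10 = 390 tickets

390 tickets


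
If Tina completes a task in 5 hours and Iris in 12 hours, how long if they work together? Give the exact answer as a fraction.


Tina's rate: 1/5 of the job per hour
Iris's rate: 1/12 of the job per hour
Combined rate: 1/5 + 1/12 = 17/60 per hour
Time = 1 / (17/60) = 60/17 hours (≈ 3.53 hours)

60/17 hours


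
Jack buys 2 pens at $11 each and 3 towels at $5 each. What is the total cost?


Cost of pens:
2 x $11 = $22
Cost of towels:
3 x $5 = $15
Add both:
$22 + $15 = $37

$37


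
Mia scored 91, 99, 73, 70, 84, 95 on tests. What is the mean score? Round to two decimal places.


Add the scores:
91 + 99 + 73 + 70 + 84 + 95 = 512
Divide by the number of tests:
512 / 6 = 85.3333... ≈ 85.33

85.33


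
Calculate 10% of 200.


Convert percentage to decimal:
10% = 0.1
Multiply:
200 x 0.1 = 20

20


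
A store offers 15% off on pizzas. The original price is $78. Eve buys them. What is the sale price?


Calculate the discount amount:
15% of $78 = $11.70
Subtract from original:
$78 - $11.70 = $66.30

$66.30


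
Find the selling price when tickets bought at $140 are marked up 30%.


Calculate the markup amount:
30% of $140 = $42
Add to cost:
$140 + $42 = $182

$182


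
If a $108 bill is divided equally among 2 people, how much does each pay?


Total bill: $108
Number of people: 2
Each pays: $108 / 2 = $54

$54


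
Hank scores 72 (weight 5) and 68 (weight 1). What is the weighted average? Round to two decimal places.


Weighted sum:
5 x 72 + 1 x 68 = 428
Total weight:
5 + 1 = 6
Weighted average:
428 / 6 = 71.3333... ≈ 71.33

71.33


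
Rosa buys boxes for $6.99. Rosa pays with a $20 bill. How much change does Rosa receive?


Start with the amount paid:
$20
Subtract the price:
$20 - $6.99 = $13.01

$13.01


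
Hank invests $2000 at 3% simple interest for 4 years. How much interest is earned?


Use the formula I = P x R x T / 100
P x R x T = 2000 x 3 x 4 = 24000
I = 24000 / 100 = $240

$240


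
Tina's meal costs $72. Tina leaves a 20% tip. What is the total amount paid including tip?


Calculate the tip:
20% of $72 = $14.40
Add tip to meal cost:
$72 + $14.40 = $86.40

$86.40


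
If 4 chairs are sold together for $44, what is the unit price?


Total cost: $44
Number of items: 4
Unit price: $44 / 4 = $11

$11


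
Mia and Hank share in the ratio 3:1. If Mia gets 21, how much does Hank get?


Find the multiplier:
21 / 3 = 7
Apply to Hank's share:
1 x 7 = 7

7


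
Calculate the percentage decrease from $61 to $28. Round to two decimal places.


Find the absolute change:
|28 - 61| = 33
Divide by original and multiply by 100:
33 / 61 x 100 = 54.0983...% ≈ 54.1%

54.1%


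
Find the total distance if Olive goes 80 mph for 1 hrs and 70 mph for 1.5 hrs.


Leg 1 distance:
80 x 1 = 80 miles
Leg 2 distance:
70 x 1.5 = 105 miles
Total distance:
80 + 105 = 185 miles

185 miles


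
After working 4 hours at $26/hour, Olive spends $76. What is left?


Calculate earnings:
4 x $26 = $104
Subtract spending:
$104 - $76 = $28

$28


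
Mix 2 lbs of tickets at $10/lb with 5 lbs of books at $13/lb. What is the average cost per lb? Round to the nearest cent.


Cost of tickets:
2 x $10 = $20
Cost of books:
5 x $13 = $65
Total cost: $20 + $65 = $85
Total weight: 7 lbs
Average: $85 / 7 = $12.1428... ≈ $12.14/lb

$12.14/lb


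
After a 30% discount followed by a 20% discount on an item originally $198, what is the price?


First discount:
30% of $198 = $59.40
Price after first discount:
$198 - $59.40 = $138.60
Second discount:
20% of $138.60 = $27.72
Final price:
$138.60 - $27.72 = $110.88

$110.88


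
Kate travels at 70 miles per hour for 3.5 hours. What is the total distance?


Use the formula: distance = speed x time
Speed = 70 mph, Time = 3.5 hours
70 x 3.5 = 245 miles

245 miles


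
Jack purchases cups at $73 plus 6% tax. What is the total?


Calculate the tax:
6% of $73 = $4.38
Add tax to price:
$73 + $4.38 = $77.38

$77.38


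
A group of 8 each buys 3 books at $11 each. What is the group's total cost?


Cost per person:
3 x $11 = $33
Group total:
8 x $33 = $264

$264


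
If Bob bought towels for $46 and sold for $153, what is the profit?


Selling price = $153
Cost price = $46
Profit = selling price - cost price:
Profit = $153 - $46 = $107

$107


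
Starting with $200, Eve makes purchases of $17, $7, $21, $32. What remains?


Add up expenses:
$17 + $7 + $21 + $32 = $77
Subtract from budget:
$200 - $77 = $123

$123


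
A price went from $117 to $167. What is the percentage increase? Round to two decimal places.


Find the absolute change:
|167 - 117| = 50
Divide by original and multiply by 100:
50 / 117 x 100 = 42.7350...% ≈ 42.74%

42.74%


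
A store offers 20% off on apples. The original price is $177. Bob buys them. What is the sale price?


Calculate the discount amount:
20% of $177 = $35.40
Subtract from original:
$177 - $35.40 = $141.60

$141.60


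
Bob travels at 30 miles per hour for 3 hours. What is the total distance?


Use the formula: distance = speed x time
Speed = 30 mph, Time = 3 hours
30 x 3 = 90 miles

90 miles


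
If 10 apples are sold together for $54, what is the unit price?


Total cost: $54
Number of items: 10
Unit price: $54 / 10 = $5.40

$5.40


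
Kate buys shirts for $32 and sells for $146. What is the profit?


Selling price = $146
Cost price = $32
Profit = selling price - cost price:
Profit = $146 - $32 = $114

$114


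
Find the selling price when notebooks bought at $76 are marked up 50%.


Calculate the markup amount:
50% of $76 = $38
Add to cost:
$76 + $38 = $114

$114


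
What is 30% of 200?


Convert percentage to decimal:
30% = 0.3
Multiply:
200 x 0.3 = 60

60


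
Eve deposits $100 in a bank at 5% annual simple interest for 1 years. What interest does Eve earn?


Use the formula I = P x R x T / 100
P x R x T = 100 x 5 x 1 = 500
I = 500 / 100 = $5

$5


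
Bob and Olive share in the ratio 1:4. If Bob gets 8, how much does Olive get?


Find the multiplier:
8 / 1 = 8
Apply to Olive's share:
4 x 8 = 32

32


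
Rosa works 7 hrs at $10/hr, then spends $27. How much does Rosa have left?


Calculate earnings:
7 x $10 = $70
Subtract spending:
$70 - $27 = $43

$43


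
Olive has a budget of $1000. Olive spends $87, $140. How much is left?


Add up expenses:
$87 + $140 = $227
Subtract from budget:
$1000 - $227 = $773

$773


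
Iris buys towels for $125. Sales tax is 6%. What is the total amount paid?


Calculate the tax:
6% of $125 = $7.50
Add tax to price:
$125 + $7.50 = $132.50

$132.50


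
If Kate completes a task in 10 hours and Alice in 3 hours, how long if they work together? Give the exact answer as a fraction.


Kate's rate: 1/10 of the job per hour
Alice's rate: 1/3 of the job per hour
Combined rate: 1/10 + 1/3 = 13/30 per hour
Time = 1 / (13/30) = 30/13 hours (≈ 2.31 hours)

30/13 hours


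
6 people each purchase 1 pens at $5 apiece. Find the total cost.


Cost per person:
1 x $5 = $5
Group total:
6 x $5 = $30

$30


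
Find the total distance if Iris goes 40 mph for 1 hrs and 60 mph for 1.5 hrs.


Leg 1 distance:
40 x 1 = 40 miles
Leg 2 distance:
60 x 1.5 = 90 miles
Total distance:
40 + 90 = 130 miles

130 miles


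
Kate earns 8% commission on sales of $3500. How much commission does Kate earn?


Convert rate to decimal:
8% = 0.08
Multiply by sales:
$3500 x 0.08 = $280

$280


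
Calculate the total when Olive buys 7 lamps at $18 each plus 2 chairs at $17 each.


Cost of lamps:
7 x $18 = $126
Cost of chairs:
2 x $17 = $34
Add both:
$126 + $34 = $160

$160


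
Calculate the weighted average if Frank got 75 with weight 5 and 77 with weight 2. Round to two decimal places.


Weighted sum:
5 x 75 + 2 x 77 = 529
Total weight:
5 + 2 = 7
Weighted average:
529 / 7 = 75.5714... ≈ 75.57

75.57


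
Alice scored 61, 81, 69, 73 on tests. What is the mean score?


Add the scores:
61 + 81 + 69 + 73 = 284
Divide by the number of tests:
284 / 4 = 71

71


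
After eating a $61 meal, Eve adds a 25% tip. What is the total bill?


Calculate the tip:
25% of $61 = $15.25
Add tip to meal cost:
$61 + $15.25 = $76.25

$76.25


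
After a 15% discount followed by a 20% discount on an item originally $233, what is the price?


First discount:
15% of $233 = $34.95
Price after first discount:
$233 - $34.95 = $198.05
Second discount:
20% of $198.05 = $39.61
Final price:
$198.05 - $39.61 = $158.44

$158.44


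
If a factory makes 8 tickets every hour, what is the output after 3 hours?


Production rate: 8 tickets per hour
Time: 3 hours
Total: 8 x 3 = 24 tickets

24 tickets


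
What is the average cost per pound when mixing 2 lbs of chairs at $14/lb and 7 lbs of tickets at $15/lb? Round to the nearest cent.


Cost of chairs:
2 x $14 = $28
Cost of tickets:
7 x $15 = $105
Total cost: $28 + $105 = $133
Total weight: 9 lbs
Average: $133 / 9 = $14.7777... ≈ $14.78/lb

$14.78/lb


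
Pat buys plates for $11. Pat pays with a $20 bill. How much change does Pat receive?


Start with the amount paid:
$20
Subtract the price:
$20 - $11 = $9

$9


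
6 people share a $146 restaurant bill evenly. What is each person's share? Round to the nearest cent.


Total bill: $146
Number of people: 6
Each pays: $146 / 6 = $24.3333... ≈ $24.33

$24.33


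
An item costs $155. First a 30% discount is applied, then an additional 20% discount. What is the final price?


First discount:
30% of $155 = $46.50
Price after first discount:
$155 - $46.50 = $108.50
Second discount:
20% of $108.50 = $21.70
Final price:
$108.50 - $21.70 = $86.80

$86.80


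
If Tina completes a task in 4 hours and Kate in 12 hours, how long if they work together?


Tina's rate: 1/4 of the job per hour
Kate's rate: 1/12 of the job per hour
Combined rate: 1/4 + 1/12 = 1/3 per hour
Time = 1 / (1/3) = 3 hours

3 hours


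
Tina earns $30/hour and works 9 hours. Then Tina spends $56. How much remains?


Calculate earnings:
9 x $30 = $270
Subtract spending:
$270 - $56 = $214

$214


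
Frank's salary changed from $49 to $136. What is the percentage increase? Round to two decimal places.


Find the absolute change:
|136 - 49| = 87
Divide by original and multiply by 100:
87 / 49 x 100 = 177.5510...% ≈ 177.55%

177.55%


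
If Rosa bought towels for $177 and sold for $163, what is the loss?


Selling price = $163
Cost price = $177
Loss = cost price - selling price:
Loss = $177 - $163 = $14

$14


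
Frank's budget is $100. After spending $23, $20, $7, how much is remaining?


Add up expenses:
$23 + $20 + $7 = $50
Subtract from budget:
$100 - $50 = $50

$50


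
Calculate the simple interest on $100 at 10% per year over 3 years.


Use the formula I = P x R x T / 100
P x R x T = 100 x 10 x 3 = 3000
I = 3000 / 100 = $30

$30


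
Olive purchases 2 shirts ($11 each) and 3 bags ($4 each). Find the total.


Cost of shirts:
2 x $11 = $22
Cost of bags:
3 x $4 = $12
Add both:
$22 + $12 = $34

$34


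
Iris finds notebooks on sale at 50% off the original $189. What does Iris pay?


Calculate the discount amount:
50% of $189 = $94.50
Subtract from original:
$189 - $94.50 = $94.50

$94.50


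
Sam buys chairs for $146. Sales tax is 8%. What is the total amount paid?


Calculate the tax:
8% of $146 = $11.68
Add tax to price:
$146 + $11.68 = $157.68

$157.68


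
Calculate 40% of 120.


Convert percentage to decimal:
40% = 0.4
Multiply:
120 x 0.4 = 48

48


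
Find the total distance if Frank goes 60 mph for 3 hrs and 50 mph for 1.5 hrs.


Leg 1 distance:
60 x 3 = 180 miles
Leg 2 distance:
50 x 1.5 = 75 miles
Total distance:
180 + 75 = 255 miles

255 miles


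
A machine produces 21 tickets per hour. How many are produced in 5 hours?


Production rate: 21 tickets per hour
Time: 5 hours
Total: 21 x 5 = 105 tickets

105 tickets


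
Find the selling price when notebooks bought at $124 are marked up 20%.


Calculate the markup amount:
20% of $124 = $24.80
Add to cost:
$124 + $24.80 = $148.80

$148.80


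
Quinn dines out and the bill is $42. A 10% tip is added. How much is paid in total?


Calculate the tip:
10% of $42 = $4.20
Add tip to meal cost:
$42 + $4.20 = $46.20

$46.20


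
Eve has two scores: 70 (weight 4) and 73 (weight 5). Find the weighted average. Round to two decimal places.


Weighted sum:
4 x 70 + 5 x 73 = 645
Total weight:
4 + 5 = 9
Weighted average:
645 / 9 = 71.6666... ≈ 71.67

71.67


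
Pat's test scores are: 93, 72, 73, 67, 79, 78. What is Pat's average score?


Add the scores:
93 + 72 + 73 + 67 + 79 + 78 = 462
Divide by the number of tests:
462 / 6 = 77

77


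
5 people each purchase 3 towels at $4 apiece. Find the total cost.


Cost per person:
3 x $4 = $12
Group total:
5 x $12 = $60

$60


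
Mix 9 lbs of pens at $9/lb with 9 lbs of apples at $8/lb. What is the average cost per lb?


Cost of pens:
9 x $9 = $81
Cost of apples:
9 x $8 = $72
Total cost: $81 + $72 = $153
Total weight: 18 lbs
Average: $153 / 18 = $8.50/lb

$8.50/lb


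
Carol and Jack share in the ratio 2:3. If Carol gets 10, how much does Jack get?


Find the multiplier:
10 / 2 = 5
Apply to Jack's share:
3 x 5 = 15

15


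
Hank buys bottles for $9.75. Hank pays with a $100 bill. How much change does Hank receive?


Start with the amount paid:
$100
Subtract the price:
$100 - $9.75 = $90.25

$90.25


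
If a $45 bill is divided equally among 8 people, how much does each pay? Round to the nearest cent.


Total bill: $45
Number of people: 8
Each pays: $45 / 8 = $5.625 ≈ $5.63

$5.63


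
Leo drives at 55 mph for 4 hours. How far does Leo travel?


Use the formula: distance = speed x time
Speed = 55 mph, Time = 4 hours
55 x 4 = 220 miles

220 miles


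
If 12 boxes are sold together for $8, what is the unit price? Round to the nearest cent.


Total cost: $8
Number of items: 12
Unit price: $8 / 12 = $0.6666... ≈ $0.67

$0.67


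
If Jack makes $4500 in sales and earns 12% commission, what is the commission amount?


Convert rate to decimal:
12% = 0.12
Multiply by sales:
$4500 x 0.12 = $540

$540


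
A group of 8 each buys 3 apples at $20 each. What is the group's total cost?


Cost per person:
3 x $20 = $60
Group total:
8 x $60 = $480

$480


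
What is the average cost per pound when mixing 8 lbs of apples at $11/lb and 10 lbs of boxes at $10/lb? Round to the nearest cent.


Cost of apples:
8 x $11 = $88
Cost of boxes:
10 x $10 = $100
Total cost: $88 + $100 = $188
Total weight: 18 lbs
Average: $188 / 18 = $10.4444... ≈ $10.44/lb

$10.44/lb


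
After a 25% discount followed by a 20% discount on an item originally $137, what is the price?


First discount:
25% of $137 = $34.25
Price after first discount:
$137 - $34.25 = $102.75
Second discount:
20% of $102.75 = $20.55
Final price:
$102.75 - $20.55 = $82.20

$82.20


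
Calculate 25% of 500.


Convert percentage to decimal:
25% = 0.25
Multiply:
500 x 0.25 = 125

125


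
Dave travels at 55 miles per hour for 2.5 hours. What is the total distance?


Use the formula: distance = speed x time
Speed = 55 mph, Time = 2.5 hours
55 x 2.5 = 137.5 miles

137.5 miles


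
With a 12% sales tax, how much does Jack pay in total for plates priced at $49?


Calculate the tax:
12% of $49 = $5.88
Add tax to price:
$49 + $5.88 = $54.88

$54.88


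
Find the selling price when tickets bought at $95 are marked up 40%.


Calculate the markup amount:
40% of $95 = $38
Add to cost:
$95 + $38 = $133

$133


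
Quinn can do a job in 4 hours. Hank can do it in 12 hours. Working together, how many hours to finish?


Quinn's rate: 1/4 of the job per hour
Hank's rate: 1/12 of the job per hour
Combined rate: 1/4 + 1/12 = 1/3 per hour
Time = 1 / (1/3) = 3 hours

3 hours


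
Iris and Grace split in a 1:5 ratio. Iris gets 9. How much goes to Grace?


Find the multiplier:
9 / 1 = 9
Apply to Grace's share:
5 x 9 = 45

45


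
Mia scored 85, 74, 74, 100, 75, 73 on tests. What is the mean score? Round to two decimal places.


Add the scores:
85 + 74 + 74 + 100 + 75 + 73 = 481
Divide by the number of tests:
481 / 6 = 80.1666... ≈ 80.17

80.17


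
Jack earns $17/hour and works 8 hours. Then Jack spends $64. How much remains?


Calculate earnings:
8 x $17 = $136
Subtract spending:
$136 - $64 = $72

$72


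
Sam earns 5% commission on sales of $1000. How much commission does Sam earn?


Convert rate to decimal:
5% = 0.05
Multiply by sales:
$1000 x 0.05 = $50

$50


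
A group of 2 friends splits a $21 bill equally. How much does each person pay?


Total bill: $21
Number of people: 2
Each pays: $21 / 2 = $10.50

$10.50


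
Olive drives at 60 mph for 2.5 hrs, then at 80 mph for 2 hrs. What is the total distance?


Leg 1 distance:
60 x 2.5 = 150 miles
Leg 2 distance:
80 x 2 = 160 miles
Total distance:
150 + 160 = 310 miles

310 miles


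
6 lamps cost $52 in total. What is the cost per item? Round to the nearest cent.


Total cost: $52
Number of items: 6
Unit price: $52 / 6 = $8.6666... ≈ $8.67

$8.67


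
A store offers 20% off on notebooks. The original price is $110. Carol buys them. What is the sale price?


Calculate the discount amount:
20% of $110 = $22
Subtract from original:
$110 - $22 = $88

$88


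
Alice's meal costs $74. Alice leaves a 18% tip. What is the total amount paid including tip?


Calculate the tip:
18% of $74 = $13.32
Add tip to meal cost:
$74 + $13.32 = $87.32

$87.32


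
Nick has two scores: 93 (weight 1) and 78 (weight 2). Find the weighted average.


Weighted sum:
1 x 93 + 2 x 78 = 249
Total weight:
1 + 2 = 3
Weighted average:
249 / 3 = 83

83


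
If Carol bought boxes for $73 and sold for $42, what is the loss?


Selling price = $42
Cost price = $73
Loss = cost price - selling price:
Loss = $73 - $42 = $31

$31


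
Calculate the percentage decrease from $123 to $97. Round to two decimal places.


Find the absolute change:
|97 - 123| = 26
Divide by original and multiply by 100:
26 / 123 x 100 = 21.1382...% ≈ 21.14%

21.14%


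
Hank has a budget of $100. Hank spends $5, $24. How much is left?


Add up expenses:
$5 + $24 = $29
Subtract from budget:
$100 - $29 = $71

$71
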